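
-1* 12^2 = -144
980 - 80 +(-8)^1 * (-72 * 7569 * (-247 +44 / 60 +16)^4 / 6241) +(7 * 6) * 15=7660644396206451994 / 3900625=1963953057832.13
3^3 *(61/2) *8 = 6588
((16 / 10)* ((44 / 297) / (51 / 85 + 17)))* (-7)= -28 / 297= -0.09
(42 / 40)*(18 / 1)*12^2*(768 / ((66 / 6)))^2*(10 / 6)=2675441664 / 121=22111088.13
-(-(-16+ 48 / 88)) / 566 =-85 / 3113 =-0.03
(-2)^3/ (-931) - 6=-5578/ 931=-5.99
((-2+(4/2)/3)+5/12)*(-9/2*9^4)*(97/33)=636417/8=79552.12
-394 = -394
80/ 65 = 16/ 13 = 1.23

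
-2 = -2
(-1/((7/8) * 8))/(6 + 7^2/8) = -8/679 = -0.01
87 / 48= 29 / 16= 1.81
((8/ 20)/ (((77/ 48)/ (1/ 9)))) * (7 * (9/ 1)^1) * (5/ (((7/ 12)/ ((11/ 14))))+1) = 36384/ 2695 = 13.50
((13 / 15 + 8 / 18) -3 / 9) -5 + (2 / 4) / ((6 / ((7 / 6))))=-157 / 40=-3.92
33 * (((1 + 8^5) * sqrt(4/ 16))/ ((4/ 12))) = 3244131/ 2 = 1622065.50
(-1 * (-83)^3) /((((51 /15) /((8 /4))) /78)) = 445993860 /17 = 26234932.94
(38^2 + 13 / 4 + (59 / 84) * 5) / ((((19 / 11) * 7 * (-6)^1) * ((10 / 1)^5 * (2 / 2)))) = -0.00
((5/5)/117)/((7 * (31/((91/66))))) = 1/18414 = 0.00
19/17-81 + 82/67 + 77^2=6663539/1139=5850.34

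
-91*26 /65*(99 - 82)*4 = -12376 /5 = -2475.20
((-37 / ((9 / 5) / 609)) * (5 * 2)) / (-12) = 187775 / 18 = 10431.94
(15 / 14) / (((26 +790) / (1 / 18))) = 5 / 68544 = 0.00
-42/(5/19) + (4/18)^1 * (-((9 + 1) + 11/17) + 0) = -123904/765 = -161.97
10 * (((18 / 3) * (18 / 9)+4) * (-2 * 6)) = -1920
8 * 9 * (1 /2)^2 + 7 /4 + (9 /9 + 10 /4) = 93 /4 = 23.25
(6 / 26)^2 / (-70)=-9 / 11830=-0.00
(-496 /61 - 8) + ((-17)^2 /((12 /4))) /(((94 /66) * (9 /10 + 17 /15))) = 49122 /2867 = 17.13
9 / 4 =2.25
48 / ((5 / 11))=528 / 5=105.60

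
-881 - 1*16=-897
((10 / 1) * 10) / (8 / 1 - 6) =50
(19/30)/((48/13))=247/1440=0.17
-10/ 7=-1.43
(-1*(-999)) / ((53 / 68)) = 67932 / 53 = 1281.74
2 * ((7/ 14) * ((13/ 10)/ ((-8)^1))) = -13/ 80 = -0.16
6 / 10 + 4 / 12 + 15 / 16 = 449 / 240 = 1.87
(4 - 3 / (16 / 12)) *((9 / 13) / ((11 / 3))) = 189 / 572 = 0.33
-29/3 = -9.67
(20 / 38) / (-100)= -1 / 190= -0.01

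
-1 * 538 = -538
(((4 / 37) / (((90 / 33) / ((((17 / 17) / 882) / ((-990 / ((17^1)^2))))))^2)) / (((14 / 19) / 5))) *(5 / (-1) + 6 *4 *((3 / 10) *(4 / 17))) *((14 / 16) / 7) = -26230507 / 5875224334560000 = -0.00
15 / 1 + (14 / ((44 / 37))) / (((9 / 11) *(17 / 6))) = 1024 / 51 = 20.08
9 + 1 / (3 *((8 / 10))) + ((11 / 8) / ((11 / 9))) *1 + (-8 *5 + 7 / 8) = -343 / 12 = -28.58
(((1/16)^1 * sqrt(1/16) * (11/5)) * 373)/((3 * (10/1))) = 0.43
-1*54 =-54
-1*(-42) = 42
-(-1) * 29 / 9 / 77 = 29 / 693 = 0.04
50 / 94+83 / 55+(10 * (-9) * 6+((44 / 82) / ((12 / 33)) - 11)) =-116050053 / 211970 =-547.48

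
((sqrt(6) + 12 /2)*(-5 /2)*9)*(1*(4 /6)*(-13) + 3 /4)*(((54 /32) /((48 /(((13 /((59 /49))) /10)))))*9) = 14705145*sqrt(6) /241664 + 44115435 /120832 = 514.15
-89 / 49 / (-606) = 89 / 29694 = 0.00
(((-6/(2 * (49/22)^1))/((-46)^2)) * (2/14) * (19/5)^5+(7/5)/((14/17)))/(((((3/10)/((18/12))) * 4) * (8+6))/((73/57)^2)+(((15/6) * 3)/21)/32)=314822502481024/1322686046985625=0.24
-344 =-344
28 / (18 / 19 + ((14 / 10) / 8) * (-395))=-4256 / 10363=-0.41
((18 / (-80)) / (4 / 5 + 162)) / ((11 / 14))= -63 / 35816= -0.00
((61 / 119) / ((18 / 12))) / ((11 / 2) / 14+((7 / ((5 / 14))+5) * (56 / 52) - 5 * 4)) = 31720 / 639081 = 0.05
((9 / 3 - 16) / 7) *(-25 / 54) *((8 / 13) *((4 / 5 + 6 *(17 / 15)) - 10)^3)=-256 / 35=-7.31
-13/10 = -1.30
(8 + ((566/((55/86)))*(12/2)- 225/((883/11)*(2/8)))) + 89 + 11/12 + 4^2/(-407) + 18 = 116758028087/21562860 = 5414.77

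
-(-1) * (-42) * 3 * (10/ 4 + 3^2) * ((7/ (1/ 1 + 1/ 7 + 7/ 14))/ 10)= -3087/ 5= -617.40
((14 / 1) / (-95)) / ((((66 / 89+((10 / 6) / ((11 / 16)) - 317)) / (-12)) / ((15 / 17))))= -1480248 / 297719113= -0.00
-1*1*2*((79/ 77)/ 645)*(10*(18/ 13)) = -1896/ 43043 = -0.04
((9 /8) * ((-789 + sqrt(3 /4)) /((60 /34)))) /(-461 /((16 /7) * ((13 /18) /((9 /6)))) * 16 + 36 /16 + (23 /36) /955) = 52895349 /704585672 - 67041 * sqrt(3) /1409171344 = 0.07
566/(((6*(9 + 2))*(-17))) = -283/561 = -0.50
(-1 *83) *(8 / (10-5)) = -664 / 5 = -132.80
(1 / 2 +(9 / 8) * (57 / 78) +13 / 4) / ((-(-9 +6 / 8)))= 317 / 572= 0.55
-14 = -14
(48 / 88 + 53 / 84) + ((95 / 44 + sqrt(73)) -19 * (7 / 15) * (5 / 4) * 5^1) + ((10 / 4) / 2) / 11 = -8003 / 154 + sqrt(73) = -43.42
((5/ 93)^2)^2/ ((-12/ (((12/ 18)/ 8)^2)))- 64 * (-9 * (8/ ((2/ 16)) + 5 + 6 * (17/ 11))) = 64106367257892133/ 1421897260608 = 45085.09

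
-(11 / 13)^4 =-14641 / 28561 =-0.51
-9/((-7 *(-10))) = -9/70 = -0.13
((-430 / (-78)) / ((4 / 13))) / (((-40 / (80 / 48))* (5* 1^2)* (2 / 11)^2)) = -5203 / 1152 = -4.52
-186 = -186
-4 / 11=-0.36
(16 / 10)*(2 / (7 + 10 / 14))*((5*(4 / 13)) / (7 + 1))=28 / 351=0.08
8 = 8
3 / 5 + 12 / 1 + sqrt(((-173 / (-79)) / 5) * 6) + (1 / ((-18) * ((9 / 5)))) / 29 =sqrt(410010) / 395 + 295949 / 23490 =14.22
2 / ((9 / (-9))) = -2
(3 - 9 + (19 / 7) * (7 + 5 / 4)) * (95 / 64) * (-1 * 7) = -43605 / 256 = -170.33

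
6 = 6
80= 80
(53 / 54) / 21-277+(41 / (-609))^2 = -1848870397 / 6675858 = -276.95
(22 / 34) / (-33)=-1 / 51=-0.02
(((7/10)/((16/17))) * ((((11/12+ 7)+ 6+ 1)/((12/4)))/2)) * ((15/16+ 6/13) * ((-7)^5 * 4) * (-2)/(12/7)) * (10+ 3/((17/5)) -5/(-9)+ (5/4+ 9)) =14599459828289/3317760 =4400396.60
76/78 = 38/39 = 0.97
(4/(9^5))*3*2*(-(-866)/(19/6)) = 13856/124659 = 0.11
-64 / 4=-16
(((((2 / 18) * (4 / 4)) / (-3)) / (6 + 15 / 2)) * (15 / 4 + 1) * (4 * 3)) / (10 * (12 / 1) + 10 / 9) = -19 / 14715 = -0.00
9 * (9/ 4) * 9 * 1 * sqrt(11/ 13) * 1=729 * sqrt(143)/ 52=167.65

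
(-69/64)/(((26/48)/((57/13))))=-11799/1352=-8.73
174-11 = 163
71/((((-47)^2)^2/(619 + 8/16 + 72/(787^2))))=0.01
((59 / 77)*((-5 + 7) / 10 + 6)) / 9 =1829 / 3465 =0.53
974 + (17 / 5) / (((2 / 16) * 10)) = 24418 / 25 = 976.72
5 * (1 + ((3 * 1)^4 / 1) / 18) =55 / 2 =27.50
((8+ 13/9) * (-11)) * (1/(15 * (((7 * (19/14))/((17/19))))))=-6358/9747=-0.65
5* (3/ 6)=5/ 2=2.50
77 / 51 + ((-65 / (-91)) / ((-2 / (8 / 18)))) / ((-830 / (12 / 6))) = 134245 / 88893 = 1.51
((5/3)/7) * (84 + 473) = 2785/21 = 132.62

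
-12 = -12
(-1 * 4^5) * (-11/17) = 11264/17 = 662.59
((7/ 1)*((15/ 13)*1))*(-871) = -7035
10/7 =1.43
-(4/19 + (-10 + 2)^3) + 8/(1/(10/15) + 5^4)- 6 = 12041634/23807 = 505.80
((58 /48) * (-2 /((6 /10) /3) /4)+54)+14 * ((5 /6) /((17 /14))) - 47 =11087 /816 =13.59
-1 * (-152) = 152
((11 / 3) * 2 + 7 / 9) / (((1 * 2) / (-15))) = -365 / 6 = -60.83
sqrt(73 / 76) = sqrt(1387) / 38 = 0.98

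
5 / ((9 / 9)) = 5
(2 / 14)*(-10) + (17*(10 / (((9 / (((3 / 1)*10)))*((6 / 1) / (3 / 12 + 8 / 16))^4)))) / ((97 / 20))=-730085 / 521472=-1.40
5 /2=2.50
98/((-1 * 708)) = -49/354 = -0.14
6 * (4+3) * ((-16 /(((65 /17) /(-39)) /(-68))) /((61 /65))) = -30296448 /61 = -496663.08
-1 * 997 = -997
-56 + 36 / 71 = -3940 / 71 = -55.49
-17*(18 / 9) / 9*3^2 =-34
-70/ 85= -14/ 17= -0.82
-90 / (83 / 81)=-7290 / 83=-87.83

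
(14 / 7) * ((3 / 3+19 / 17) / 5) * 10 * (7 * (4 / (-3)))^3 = -351232 / 51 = -6886.90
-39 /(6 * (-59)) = 13 /118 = 0.11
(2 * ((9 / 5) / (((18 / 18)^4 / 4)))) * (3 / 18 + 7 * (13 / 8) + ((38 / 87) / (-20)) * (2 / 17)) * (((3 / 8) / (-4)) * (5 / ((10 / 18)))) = -55294893 / 394400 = -140.20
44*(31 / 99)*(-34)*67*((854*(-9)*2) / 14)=34461584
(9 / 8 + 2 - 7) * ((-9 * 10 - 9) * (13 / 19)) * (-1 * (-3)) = 119691 / 152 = 787.44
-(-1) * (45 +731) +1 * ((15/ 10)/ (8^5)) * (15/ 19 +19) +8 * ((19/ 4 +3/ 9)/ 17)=6178921495/ 7938048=778.39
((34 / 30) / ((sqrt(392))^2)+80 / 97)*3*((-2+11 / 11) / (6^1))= -472049 / 1140720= -0.41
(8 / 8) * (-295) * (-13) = 3835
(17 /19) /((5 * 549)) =0.00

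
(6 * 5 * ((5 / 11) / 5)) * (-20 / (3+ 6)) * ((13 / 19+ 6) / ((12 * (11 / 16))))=-101600 / 20691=-4.91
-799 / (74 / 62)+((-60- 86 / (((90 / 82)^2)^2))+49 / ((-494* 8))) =-472916952639029 / 599609790000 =-788.71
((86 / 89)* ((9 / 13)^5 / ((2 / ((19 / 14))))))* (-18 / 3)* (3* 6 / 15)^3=-31261485384 / 28914442375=-1.08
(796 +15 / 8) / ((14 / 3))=170.97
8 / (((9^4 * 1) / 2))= 16 / 6561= 0.00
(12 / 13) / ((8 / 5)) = 15 / 26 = 0.58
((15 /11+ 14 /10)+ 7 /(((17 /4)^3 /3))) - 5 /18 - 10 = -35217247 /4863870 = -7.24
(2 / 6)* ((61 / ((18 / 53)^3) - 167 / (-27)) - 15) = 9030089 / 17496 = 516.12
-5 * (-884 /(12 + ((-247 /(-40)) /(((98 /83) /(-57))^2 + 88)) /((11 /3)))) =3830589657065600 /10416376253661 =367.75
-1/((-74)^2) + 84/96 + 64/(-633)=5363845/6932616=0.77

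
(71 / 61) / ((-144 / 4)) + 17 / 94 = 15329 / 103212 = 0.15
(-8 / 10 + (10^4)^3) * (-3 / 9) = -4999999999996 / 15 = -333333333333.07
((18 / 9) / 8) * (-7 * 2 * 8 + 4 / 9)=-27.89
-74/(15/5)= -74/3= -24.67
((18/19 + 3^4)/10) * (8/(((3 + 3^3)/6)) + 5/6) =37887/1900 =19.94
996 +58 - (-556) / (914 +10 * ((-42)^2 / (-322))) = 10420968 / 9881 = 1054.65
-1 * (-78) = 78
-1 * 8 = -8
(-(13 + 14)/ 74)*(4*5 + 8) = -378/ 37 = -10.22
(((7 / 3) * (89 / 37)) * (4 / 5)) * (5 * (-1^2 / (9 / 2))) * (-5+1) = 19936 / 999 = 19.96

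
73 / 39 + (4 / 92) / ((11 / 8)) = 18781 / 9867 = 1.90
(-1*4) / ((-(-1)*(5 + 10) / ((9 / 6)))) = -2 / 5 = -0.40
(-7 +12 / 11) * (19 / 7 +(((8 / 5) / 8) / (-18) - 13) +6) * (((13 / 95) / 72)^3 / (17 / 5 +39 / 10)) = 77314627 / 3237832630771200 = 0.00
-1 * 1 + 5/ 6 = -1/ 6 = -0.17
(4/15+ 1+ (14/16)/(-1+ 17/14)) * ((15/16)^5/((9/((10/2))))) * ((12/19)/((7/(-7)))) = -27084375/19922944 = -1.36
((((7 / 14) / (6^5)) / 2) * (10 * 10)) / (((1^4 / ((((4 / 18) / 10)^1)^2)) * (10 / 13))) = 13 / 6298560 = 0.00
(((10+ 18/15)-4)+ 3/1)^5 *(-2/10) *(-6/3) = 690050502/15625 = 44163.23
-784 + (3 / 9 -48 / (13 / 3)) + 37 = -29552 / 39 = -757.74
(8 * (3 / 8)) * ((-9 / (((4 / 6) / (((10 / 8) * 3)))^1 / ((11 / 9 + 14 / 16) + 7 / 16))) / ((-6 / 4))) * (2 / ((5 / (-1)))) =-102.66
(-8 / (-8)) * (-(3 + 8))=-11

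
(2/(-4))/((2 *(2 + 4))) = -1/24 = -0.04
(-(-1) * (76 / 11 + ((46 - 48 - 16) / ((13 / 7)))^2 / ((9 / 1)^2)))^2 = 225000000 / 3455881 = 65.11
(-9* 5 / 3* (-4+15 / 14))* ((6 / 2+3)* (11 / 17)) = 20295 / 119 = 170.55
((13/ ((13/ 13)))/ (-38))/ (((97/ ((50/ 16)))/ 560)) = -11375/ 1843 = -6.17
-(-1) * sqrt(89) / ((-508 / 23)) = -23 * sqrt(89) / 508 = -0.43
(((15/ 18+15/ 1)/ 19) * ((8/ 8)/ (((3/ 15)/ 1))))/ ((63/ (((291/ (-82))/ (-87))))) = 0.00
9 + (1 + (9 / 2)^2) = 121 / 4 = 30.25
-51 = -51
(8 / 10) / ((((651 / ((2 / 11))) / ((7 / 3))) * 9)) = 8 / 138105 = 0.00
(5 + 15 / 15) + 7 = 13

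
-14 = -14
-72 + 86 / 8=-245 / 4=-61.25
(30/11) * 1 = 2.73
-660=-660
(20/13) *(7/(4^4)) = 35/832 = 0.04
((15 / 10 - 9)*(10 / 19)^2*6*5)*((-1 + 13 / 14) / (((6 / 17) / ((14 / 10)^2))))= 8925 / 361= 24.72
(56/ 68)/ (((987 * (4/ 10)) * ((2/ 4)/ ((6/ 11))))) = 20/ 8789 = 0.00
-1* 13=-13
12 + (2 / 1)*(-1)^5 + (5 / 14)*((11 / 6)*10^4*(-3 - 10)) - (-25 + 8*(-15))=-1784245 / 21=-84964.05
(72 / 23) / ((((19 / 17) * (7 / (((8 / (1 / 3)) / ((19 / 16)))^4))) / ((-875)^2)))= 2910880530432000000 / 56950277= 51112666764.24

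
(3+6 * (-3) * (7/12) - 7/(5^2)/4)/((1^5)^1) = -757/100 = -7.57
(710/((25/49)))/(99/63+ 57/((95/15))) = 24353/185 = 131.64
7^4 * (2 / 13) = 4802 / 13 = 369.38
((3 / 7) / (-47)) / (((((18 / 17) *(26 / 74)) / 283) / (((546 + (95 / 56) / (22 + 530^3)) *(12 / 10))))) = -810299225255299369 / 178289166466320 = -4544.86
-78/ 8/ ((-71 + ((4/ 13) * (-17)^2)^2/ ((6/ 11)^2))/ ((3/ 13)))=-13689/ 161264692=-0.00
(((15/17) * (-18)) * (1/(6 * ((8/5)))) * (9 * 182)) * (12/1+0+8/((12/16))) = -61425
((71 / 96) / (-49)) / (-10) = 71 / 47040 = 0.00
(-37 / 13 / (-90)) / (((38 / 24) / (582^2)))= 8355192 / 1235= 6765.34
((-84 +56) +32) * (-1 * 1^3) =-4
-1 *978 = -978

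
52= 52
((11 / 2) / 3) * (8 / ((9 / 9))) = 44 / 3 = 14.67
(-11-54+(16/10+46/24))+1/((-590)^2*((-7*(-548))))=-246298224617/4005934800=-61.48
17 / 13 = 1.31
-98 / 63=-14 / 9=-1.56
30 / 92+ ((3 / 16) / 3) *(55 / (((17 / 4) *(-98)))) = 48715 / 153272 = 0.32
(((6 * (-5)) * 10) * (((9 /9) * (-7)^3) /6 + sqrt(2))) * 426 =7305900 - 127800 * sqrt(2) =7125163.51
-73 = -73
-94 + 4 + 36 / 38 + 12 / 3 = -1616 / 19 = -85.05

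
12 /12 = 1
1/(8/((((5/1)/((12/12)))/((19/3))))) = 15/152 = 0.10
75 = 75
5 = 5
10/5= 2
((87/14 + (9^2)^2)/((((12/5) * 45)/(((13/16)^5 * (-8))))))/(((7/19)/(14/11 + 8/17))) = -35240814320387/43236458496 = -815.07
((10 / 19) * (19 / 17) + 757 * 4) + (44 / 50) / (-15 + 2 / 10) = 9524723 / 3145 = 3028.53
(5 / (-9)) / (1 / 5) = -25 / 9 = -2.78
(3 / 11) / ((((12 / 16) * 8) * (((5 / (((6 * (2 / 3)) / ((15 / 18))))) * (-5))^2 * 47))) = 288 / 8078125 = 0.00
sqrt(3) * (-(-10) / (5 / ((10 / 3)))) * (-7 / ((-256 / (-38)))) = -12.00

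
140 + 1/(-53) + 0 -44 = 5087/53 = 95.98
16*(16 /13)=256 /13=19.69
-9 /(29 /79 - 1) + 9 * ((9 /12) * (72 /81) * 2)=1311 /50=26.22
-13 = -13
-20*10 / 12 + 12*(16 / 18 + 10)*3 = 375.33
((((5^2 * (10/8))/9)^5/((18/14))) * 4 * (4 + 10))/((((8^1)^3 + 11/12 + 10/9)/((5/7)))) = 213623046875/6993291168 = 30.55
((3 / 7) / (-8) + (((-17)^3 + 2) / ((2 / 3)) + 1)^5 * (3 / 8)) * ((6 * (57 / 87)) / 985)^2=-47329307883891085275466983 / 365549732800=-129474333140289.70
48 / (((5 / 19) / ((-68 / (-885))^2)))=1405696 / 1305375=1.08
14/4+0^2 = 7/2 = 3.50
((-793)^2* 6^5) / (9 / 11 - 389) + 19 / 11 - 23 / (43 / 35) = -208543763906 / 16555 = -12597025.91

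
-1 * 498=-498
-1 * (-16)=16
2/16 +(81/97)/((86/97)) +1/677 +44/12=3308177/698664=4.74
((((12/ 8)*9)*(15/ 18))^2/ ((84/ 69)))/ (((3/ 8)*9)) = 1725/ 56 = 30.80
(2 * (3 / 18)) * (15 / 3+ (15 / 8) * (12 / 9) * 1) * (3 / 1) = 15 / 2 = 7.50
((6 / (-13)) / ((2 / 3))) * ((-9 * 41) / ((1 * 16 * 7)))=3321 / 1456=2.28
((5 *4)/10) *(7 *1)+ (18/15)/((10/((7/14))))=703/50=14.06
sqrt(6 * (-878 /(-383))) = 2 * sqrt(504411) /383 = 3.71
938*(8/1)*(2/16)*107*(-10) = -1003660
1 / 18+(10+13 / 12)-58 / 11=2323 / 396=5.87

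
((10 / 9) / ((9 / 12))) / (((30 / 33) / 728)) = 32032 / 27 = 1186.37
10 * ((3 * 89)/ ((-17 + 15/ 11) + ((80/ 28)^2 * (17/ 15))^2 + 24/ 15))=1586640825/ 42522926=37.31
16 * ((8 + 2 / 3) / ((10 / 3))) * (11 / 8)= 286 / 5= 57.20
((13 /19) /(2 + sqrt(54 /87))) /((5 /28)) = 1508 /665 - 78* sqrt(58) /665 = 1.37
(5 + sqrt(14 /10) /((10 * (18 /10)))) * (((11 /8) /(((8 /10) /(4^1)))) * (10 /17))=55 * sqrt(35) /1224 + 1375 /68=20.49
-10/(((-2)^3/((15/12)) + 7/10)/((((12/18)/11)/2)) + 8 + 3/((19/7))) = 1900/34009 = 0.06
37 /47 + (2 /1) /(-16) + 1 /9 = 0.77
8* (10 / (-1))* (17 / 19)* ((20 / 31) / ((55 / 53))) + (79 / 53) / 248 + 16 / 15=-1789513999 / 41206440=-43.43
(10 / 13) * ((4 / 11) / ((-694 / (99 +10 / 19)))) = -0.04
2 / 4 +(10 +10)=41 / 2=20.50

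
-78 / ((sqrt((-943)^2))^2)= -78 / 889249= -0.00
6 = 6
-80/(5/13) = -208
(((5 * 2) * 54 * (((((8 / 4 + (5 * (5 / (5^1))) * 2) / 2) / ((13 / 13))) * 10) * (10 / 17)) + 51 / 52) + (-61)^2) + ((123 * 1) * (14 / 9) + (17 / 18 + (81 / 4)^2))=744145193 / 31824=23383.14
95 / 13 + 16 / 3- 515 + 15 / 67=-1312079 / 2613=-502.14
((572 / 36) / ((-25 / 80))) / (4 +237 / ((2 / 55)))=-4576 / 586935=-0.01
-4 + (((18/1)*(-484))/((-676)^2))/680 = -155372929/38842960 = -4.00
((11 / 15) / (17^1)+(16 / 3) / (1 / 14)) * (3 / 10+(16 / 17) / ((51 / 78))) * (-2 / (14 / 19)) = -1819618163 / 5158650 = -352.73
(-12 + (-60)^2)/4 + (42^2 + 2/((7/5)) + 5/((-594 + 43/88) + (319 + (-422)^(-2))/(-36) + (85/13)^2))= 124301205359824477/46687307906407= 2662.42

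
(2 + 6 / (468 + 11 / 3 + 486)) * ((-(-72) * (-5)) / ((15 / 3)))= -415008 / 2873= -144.45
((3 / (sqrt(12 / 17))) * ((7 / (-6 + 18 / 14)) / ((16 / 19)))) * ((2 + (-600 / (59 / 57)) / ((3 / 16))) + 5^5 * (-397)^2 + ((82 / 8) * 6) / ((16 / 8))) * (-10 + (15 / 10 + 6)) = 541078187252995 * sqrt(51) / 498432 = 7752453992.75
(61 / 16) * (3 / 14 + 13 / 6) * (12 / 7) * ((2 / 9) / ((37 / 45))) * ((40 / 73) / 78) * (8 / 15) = 244000 / 15484833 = 0.02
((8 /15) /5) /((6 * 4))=1 /225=0.00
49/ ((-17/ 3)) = -8.65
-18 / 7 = -2.57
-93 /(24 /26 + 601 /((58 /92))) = -35061 /359746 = -0.10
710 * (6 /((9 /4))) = 5680 /3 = 1893.33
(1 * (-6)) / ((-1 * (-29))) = -6 / 29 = -0.21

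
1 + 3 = 4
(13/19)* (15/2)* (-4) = -390/19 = -20.53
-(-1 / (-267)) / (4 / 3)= -1 / 356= -0.00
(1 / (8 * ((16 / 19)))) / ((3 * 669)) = 19 / 256896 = 0.00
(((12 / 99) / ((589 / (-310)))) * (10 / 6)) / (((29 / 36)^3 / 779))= -42508800 / 268279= -158.45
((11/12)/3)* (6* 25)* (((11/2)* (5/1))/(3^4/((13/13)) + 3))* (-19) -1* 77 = -364991/1008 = -362.09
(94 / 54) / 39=47 / 1053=0.04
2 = 2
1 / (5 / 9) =9 / 5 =1.80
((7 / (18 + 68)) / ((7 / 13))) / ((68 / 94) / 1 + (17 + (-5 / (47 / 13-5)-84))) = -5499 / 2279645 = -0.00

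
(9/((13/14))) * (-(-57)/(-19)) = -378/13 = -29.08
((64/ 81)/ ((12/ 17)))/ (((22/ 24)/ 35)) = 38080/ 891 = 42.74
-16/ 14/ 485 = -8/ 3395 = -0.00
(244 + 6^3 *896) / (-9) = -193780 / 9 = -21531.11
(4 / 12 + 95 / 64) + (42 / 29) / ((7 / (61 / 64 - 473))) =-533677 / 5568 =-95.85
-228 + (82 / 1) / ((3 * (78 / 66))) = -7990 / 39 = -204.87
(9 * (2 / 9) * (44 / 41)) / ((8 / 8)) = 88 / 41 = 2.15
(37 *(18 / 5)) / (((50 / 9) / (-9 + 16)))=20979 / 125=167.83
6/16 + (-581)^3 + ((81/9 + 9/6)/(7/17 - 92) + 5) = -814302429191/4152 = -196122935.74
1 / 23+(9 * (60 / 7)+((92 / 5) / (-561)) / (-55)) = 1917190237 / 24838275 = 77.19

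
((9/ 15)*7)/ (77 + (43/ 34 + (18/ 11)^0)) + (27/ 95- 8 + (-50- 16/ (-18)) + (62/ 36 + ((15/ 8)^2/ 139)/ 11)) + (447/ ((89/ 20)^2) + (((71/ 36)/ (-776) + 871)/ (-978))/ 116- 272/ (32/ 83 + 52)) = -5226844189089478579940903/ 138729799454474063404800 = -37.68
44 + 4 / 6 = 134 / 3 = 44.67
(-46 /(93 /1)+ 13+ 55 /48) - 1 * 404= -193613 /496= -390.35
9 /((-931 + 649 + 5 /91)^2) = 74529 /658281649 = 0.00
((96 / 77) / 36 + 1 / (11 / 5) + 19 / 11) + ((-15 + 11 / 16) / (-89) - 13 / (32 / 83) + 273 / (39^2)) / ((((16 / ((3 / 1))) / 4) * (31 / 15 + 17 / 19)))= -180080974897 / 28873388544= -6.24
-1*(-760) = 760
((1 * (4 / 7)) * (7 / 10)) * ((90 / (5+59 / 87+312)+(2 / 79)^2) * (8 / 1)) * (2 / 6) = 391820656 / 1293665685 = 0.30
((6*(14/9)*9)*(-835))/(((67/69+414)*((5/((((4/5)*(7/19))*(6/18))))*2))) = -4517016/2720135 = -1.66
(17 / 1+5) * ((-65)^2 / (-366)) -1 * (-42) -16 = -41717 / 183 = -227.96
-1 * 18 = -18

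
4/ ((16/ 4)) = 1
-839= -839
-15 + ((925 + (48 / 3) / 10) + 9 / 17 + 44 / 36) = 698714 / 765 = 913.35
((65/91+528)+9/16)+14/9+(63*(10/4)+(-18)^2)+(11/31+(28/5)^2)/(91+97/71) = 864674767637/853851600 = 1012.68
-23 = -23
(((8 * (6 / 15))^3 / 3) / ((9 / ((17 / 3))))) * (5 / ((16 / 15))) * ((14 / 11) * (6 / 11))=121856 / 5445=22.38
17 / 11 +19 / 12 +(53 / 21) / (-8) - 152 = -149.19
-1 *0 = 0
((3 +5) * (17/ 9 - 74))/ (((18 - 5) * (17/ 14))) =-72688/ 1989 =-36.54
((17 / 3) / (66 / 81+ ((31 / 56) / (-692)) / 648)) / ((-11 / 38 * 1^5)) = -24.02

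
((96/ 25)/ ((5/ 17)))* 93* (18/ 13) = 2731968/ 1625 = 1681.21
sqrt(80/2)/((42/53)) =53 * sqrt(10)/21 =7.98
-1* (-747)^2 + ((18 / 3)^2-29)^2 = -557960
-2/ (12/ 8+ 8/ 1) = -4/ 19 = -0.21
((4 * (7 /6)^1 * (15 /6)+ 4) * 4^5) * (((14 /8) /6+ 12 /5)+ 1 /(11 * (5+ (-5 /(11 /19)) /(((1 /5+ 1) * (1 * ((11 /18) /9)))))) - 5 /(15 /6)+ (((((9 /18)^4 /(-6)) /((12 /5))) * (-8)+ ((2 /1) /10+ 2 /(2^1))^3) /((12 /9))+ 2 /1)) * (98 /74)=46133554096 /541125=85254.89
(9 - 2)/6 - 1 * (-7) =49/6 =8.17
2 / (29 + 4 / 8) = 4 / 59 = 0.07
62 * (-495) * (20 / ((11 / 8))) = -446400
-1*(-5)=5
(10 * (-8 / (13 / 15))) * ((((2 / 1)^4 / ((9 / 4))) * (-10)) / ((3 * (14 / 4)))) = 512000 / 819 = 625.15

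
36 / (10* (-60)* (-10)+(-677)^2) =36 / 464329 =0.00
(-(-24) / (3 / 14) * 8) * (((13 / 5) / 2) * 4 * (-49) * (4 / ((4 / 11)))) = -12556544 / 5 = -2511308.80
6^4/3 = 432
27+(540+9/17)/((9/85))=5132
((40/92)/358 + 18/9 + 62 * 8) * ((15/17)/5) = 6150813/69989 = 87.88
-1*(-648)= 648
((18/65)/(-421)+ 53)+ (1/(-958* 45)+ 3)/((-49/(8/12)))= 918389057842/17341665705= 52.96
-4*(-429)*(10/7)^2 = 171600/49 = 3502.04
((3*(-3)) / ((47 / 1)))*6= -54 / 47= -1.15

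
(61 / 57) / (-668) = -0.00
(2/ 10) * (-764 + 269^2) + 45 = 71822/ 5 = 14364.40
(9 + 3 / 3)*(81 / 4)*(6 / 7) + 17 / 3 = 3764 / 21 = 179.24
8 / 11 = 0.73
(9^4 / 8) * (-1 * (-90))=295245 / 4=73811.25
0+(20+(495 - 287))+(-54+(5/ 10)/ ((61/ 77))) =21305/ 122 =174.63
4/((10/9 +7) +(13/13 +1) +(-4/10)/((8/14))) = 360/847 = 0.43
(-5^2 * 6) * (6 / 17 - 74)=187800 / 17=11047.06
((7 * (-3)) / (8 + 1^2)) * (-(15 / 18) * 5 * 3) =175 / 6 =29.17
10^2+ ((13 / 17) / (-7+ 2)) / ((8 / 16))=99.69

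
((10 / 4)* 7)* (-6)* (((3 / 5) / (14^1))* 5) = -45 / 2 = -22.50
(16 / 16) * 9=9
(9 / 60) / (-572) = -3 / 11440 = -0.00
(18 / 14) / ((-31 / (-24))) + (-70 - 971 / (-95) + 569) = 10518112 / 20615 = 510.22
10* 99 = 990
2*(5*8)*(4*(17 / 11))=5440 / 11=494.55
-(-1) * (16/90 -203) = -9127/45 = -202.82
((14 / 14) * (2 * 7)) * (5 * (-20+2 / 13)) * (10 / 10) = -18060 / 13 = -1389.23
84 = 84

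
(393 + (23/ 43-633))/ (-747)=10297/ 32121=0.32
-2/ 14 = -1/ 7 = -0.14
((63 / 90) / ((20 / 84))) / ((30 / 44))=539 / 125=4.31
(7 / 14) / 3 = 1 / 6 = 0.17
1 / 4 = 0.25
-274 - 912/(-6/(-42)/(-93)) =593438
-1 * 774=-774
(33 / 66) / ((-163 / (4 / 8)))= -1 / 652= -0.00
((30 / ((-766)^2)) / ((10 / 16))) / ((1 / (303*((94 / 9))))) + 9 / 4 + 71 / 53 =119681241 / 31098068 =3.85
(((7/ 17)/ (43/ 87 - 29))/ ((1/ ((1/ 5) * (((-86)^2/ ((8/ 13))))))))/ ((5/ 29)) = -201.38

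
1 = 1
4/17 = 0.24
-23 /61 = -0.38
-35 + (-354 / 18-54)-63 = -515 / 3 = -171.67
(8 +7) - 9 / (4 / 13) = -57 / 4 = -14.25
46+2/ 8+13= 237/ 4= 59.25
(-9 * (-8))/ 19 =72/ 19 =3.79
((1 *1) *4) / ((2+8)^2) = 1 / 25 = 0.04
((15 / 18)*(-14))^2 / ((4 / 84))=8575 / 3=2858.33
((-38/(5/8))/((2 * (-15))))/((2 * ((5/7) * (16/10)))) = 133/150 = 0.89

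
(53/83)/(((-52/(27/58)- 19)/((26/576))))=-2067/9373024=-0.00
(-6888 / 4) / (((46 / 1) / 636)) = -547596 / 23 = -23808.52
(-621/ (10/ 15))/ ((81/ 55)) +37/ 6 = -1879/ 3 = -626.33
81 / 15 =27 / 5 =5.40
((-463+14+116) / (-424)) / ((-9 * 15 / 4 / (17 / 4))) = -629 / 6360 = -0.10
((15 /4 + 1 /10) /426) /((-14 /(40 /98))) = -11 /41748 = -0.00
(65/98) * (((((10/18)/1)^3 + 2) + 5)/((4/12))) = 169910/11907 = 14.27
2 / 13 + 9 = 119 / 13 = 9.15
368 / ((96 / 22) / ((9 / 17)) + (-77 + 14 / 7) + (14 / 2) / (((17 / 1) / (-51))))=-759 / 181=-4.19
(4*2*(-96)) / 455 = -768 / 455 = -1.69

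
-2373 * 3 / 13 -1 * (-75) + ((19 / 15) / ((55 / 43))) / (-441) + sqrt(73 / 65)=-2235351421 / 4729725 + sqrt(4745) / 65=-471.56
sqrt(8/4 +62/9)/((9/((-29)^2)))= 3364* sqrt(5)/27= 278.60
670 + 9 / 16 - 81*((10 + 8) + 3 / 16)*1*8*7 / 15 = -386347 / 80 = -4829.34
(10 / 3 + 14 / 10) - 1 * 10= -79 / 15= -5.27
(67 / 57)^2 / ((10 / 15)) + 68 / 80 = 63301 / 21660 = 2.92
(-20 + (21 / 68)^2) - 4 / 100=-2305599 / 115600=-19.94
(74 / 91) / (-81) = -74 / 7371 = -0.01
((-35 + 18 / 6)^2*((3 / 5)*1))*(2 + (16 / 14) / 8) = 9216 / 7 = 1316.57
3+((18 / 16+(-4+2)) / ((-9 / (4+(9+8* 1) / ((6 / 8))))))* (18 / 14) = 6.33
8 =8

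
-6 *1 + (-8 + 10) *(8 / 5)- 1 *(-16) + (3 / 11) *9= 861 / 55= 15.65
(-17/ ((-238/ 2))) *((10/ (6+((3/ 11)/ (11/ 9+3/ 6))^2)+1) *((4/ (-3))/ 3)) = -3726824/ 22068963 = -0.17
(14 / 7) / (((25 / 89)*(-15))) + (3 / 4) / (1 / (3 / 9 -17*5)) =-63.97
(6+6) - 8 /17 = 196 /17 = 11.53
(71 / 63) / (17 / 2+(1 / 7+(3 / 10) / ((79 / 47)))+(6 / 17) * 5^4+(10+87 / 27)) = 476765 / 102644168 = 0.00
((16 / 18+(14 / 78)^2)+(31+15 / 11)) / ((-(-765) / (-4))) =-742516 / 4266405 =-0.17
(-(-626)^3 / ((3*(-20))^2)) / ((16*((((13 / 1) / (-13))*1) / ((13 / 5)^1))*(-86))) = 398635861 / 3096000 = 128.76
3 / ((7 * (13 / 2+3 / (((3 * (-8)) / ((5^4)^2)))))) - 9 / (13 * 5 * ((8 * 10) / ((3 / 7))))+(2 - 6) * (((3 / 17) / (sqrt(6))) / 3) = -2 * sqrt(6) / 51 - 3556757 / 4738952400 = -0.10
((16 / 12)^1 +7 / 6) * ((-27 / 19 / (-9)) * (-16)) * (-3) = 360 / 19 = 18.95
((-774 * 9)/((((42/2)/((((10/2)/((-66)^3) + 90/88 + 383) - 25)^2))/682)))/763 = -14201610715783294117/371594904912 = -38217990.96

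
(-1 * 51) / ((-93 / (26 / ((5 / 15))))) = 42.77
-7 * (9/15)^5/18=-189/6250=-0.03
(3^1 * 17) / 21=17 / 7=2.43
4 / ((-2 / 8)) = -16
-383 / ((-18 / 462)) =29491 / 3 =9830.33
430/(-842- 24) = -215/433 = -0.50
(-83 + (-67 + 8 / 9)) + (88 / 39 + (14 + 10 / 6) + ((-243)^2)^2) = 407953759568 / 117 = 3486784269.81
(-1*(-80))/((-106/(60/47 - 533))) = 999640/2491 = 401.30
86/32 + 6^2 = 619/16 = 38.69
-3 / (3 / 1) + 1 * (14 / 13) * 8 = 7.62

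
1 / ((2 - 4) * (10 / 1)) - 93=-1861 / 20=-93.05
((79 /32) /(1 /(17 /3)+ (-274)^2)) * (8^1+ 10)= 12087 /20420720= 0.00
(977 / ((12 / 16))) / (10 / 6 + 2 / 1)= 3908 / 11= 355.27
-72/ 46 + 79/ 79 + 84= 1919/ 23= 83.43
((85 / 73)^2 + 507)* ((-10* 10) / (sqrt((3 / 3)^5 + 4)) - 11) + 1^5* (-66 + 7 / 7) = -28391.28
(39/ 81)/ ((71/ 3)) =13/ 639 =0.02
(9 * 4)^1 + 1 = 37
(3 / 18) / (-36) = -1 / 216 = -0.00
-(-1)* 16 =16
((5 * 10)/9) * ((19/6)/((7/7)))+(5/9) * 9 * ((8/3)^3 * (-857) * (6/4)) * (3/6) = -1644965/27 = -60924.63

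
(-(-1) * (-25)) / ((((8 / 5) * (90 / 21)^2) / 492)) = -10045 / 24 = -418.54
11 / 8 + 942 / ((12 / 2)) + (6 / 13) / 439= 7230817 / 45656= 158.38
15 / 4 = 3.75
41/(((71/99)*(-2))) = -4059/142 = -28.58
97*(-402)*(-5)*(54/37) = 10528380/37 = 284550.81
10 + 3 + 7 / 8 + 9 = 183 / 8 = 22.88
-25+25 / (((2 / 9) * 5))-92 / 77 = -569 / 154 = -3.69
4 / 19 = 0.21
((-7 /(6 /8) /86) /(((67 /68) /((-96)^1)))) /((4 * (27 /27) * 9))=7616 /25929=0.29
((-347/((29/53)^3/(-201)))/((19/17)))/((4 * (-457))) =-176523310023/847078748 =-208.39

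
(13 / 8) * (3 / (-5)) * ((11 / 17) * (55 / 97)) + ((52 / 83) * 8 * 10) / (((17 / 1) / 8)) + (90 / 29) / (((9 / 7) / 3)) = 967511047 / 31753144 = 30.47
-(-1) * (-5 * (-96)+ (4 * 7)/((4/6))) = 522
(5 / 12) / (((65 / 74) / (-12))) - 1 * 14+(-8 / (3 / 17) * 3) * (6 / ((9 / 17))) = -60880 / 39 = -1561.03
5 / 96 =0.05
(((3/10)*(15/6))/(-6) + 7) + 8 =119/8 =14.88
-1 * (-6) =6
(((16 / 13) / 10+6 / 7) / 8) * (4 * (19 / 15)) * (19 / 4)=80503 / 27300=2.95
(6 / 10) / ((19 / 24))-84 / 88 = -411 / 2090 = -0.20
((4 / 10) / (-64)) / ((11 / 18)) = -9 / 880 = -0.01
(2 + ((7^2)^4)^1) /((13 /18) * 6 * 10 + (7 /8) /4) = 553421088 /4181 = 132365.72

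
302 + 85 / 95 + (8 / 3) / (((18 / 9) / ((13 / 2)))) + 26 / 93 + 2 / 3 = 184067 / 589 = 312.51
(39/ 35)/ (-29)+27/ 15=1788/ 1015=1.76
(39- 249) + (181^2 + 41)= 32592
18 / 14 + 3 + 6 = 72 / 7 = 10.29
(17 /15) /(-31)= -17 /465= -0.04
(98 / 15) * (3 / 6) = 49 / 15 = 3.27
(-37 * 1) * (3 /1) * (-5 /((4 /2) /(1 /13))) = 555 /26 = 21.35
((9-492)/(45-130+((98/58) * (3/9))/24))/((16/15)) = 1890945/354862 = 5.33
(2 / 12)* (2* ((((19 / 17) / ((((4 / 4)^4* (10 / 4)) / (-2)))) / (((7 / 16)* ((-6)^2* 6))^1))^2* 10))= 46208 / 154850535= 0.00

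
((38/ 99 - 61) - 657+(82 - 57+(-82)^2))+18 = 598889/ 99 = 6049.38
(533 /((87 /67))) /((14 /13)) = 381.15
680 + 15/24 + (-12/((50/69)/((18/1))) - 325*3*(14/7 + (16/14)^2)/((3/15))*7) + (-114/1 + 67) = -157480237/1400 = -112485.88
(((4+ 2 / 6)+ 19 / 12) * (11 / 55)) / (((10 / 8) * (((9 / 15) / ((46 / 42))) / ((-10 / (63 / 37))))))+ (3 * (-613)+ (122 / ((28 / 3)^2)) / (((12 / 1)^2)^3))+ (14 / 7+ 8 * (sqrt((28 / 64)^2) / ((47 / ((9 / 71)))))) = -343565955647143 / 185998934016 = -1847.14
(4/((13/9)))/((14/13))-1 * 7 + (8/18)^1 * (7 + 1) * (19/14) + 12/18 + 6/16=725/504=1.44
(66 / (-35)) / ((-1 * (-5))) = -0.38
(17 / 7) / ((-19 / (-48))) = 6.14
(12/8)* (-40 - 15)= -165/2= -82.50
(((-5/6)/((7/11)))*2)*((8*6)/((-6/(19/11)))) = 760/21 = 36.19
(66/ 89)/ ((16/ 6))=99/ 356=0.28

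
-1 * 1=-1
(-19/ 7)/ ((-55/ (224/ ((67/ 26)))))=15808/ 3685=4.29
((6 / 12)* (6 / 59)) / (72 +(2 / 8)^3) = 192 / 271931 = 0.00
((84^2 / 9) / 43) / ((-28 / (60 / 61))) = -0.64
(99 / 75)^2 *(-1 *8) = -8712 / 625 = -13.94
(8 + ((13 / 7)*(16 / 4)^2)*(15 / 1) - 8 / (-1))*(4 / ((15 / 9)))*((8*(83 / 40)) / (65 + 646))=1073024 / 41475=25.87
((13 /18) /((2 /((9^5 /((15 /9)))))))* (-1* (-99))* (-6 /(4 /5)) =-75996063 /8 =-9499507.88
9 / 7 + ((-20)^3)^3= -3583999999991 / 7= -511999999998.71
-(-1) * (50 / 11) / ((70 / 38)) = 190 / 77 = 2.47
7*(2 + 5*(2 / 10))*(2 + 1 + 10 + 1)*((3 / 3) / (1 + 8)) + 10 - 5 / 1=113 / 3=37.67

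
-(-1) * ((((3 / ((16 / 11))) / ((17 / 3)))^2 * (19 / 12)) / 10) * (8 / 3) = 20691 / 369920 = 0.06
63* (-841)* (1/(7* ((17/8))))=-60552/17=-3561.88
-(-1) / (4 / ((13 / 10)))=13 / 40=0.32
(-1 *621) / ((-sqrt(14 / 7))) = 621 *sqrt(2) / 2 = 439.11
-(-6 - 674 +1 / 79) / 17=53719 / 1343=40.00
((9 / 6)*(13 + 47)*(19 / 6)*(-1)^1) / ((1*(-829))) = 285 / 829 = 0.34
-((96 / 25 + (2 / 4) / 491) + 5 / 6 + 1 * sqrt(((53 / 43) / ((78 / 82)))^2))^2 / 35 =-15103407644230084 / 14831230042321875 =-1.02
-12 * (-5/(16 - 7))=20/3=6.67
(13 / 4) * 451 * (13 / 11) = 6929 / 4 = 1732.25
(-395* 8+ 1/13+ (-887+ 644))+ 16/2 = -44134/13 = -3394.92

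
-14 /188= -7 /94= -0.07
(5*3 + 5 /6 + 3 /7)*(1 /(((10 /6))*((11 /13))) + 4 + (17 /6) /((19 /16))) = 15191969 /131670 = 115.38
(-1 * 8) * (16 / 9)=-128 / 9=-14.22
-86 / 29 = -2.97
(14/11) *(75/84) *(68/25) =34/11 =3.09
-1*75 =-75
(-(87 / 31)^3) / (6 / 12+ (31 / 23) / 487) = -14751784206 / 335536033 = -43.96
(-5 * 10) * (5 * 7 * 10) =-17500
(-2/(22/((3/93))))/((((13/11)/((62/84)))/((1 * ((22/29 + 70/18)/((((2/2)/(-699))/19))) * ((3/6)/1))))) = 5369951/95004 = 56.52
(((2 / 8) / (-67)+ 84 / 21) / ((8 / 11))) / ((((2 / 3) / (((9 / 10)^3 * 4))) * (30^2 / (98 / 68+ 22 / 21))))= 14249763 / 214400000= 0.07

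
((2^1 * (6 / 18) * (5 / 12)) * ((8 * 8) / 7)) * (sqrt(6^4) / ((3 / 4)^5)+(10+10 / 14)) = 4911520 / 11907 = 412.49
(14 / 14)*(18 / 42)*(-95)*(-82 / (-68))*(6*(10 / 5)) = -70110 / 119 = -589.16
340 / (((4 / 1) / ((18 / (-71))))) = -1530 / 71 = -21.55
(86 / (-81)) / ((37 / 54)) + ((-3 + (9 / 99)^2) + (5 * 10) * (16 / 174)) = 21974 / 389499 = 0.06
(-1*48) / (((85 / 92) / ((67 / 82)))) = -147936 / 3485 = -42.45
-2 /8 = -1 /4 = -0.25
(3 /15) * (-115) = -23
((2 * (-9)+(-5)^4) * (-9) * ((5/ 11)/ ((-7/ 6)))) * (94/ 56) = 3851415/ 1078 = 3572.74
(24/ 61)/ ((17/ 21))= 504/ 1037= 0.49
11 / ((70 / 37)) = 407 / 70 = 5.81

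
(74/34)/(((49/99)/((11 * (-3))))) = -120879/833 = -145.11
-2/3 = -0.67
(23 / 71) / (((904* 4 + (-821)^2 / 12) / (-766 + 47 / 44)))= -0.00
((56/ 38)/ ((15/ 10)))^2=3136/ 3249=0.97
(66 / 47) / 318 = 11 / 2491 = 0.00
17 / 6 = 2.83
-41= -41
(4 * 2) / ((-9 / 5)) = -40 / 9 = -4.44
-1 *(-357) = 357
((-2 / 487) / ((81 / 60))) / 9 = -40 / 118341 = -0.00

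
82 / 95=0.86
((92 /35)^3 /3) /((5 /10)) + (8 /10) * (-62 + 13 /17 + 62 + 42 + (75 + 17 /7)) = 236729492 /2186625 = 108.26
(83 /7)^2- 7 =133.59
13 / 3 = 4.33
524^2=274576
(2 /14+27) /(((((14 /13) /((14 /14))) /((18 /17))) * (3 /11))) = 81510 /833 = 97.85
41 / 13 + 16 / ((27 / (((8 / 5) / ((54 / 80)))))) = 43201 / 9477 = 4.56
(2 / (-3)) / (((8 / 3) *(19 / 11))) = -11 / 76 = -0.14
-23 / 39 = -0.59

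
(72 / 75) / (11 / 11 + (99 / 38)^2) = 34656 / 281125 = 0.12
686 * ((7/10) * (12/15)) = 9604/25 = 384.16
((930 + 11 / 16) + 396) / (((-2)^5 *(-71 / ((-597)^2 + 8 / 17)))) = 128613565147 / 617984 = 208117.95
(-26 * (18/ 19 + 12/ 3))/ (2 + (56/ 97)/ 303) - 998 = -45673760/ 42997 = -1062.25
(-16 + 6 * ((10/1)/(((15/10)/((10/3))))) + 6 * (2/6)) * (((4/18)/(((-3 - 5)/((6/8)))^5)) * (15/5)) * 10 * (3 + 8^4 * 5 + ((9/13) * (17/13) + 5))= -83674333125/708837376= -118.04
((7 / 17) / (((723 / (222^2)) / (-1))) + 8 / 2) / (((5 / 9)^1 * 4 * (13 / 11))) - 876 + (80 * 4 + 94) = -125473458 / 266305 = -471.16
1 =1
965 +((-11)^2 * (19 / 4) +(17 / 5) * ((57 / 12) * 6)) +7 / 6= 98269 / 60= 1637.82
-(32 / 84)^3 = -512 / 9261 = -0.06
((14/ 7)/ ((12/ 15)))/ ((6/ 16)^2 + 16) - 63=-64919/ 1033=-62.85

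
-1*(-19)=19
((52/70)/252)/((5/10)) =13/2205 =0.01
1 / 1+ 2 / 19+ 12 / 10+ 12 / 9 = 1037 / 285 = 3.64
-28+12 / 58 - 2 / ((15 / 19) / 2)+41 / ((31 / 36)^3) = 406277206 / 12959085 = 31.35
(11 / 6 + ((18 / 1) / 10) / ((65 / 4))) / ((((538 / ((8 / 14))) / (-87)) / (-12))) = 1319268 / 611975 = 2.16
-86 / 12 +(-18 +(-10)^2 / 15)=-37 / 2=-18.50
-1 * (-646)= 646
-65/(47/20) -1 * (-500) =22200/47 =472.34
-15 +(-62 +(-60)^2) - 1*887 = 2636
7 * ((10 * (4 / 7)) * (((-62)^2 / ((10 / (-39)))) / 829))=-599664 / 829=-723.36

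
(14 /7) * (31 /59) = 62 /59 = 1.05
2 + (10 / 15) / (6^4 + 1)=7784 / 3891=2.00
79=79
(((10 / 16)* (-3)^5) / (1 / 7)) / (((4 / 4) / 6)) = -25515 / 4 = -6378.75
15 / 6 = 5 / 2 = 2.50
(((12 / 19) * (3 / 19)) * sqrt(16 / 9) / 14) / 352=3 / 111188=0.00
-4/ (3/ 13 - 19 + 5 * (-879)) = 52/ 57379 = 0.00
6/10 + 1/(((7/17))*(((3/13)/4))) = 4483/105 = 42.70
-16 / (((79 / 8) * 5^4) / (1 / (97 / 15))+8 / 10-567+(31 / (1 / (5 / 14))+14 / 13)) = -174720 / 429782881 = -0.00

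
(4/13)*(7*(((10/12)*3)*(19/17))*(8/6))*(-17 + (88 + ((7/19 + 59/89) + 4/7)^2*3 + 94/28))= 153311058340/232821953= 658.49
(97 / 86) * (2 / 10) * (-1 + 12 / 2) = 97 / 86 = 1.13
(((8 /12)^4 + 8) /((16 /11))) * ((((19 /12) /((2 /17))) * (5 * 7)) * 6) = 10321465 /648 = 15928.19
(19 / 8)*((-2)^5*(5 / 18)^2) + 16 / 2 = 173 / 81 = 2.14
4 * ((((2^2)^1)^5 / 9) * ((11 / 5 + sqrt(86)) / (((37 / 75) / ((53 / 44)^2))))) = 3595520 / 1221 + 17977600 * sqrt(86) / 13431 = 15357.61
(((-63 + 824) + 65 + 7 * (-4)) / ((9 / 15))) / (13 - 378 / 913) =1214290 / 11491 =105.67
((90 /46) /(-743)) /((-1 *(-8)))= -45 /136712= -0.00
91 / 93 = 0.98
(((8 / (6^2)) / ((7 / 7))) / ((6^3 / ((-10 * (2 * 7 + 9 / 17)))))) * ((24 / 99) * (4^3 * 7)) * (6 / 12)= -1106560 / 136323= -8.12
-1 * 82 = -82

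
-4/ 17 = -0.24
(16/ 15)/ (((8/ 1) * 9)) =2/ 135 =0.01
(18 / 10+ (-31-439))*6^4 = -3033936 / 5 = -606787.20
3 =3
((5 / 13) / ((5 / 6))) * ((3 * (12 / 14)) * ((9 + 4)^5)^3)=425236649655523212 / 7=60748092807931887.43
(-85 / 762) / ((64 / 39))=-1105 / 16256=-0.07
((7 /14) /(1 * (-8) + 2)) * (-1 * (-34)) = -17 /6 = -2.83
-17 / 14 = -1.21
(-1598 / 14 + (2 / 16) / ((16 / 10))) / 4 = -51101 / 1792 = -28.52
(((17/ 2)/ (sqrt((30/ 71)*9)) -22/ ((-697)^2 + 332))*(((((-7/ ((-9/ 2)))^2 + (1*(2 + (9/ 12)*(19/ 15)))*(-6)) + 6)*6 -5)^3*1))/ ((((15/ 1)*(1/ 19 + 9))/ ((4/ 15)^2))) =919191720820736/ 173582439762234375 -177571127885824*sqrt(2130)/ 16067786484375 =-510.04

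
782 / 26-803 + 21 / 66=-772.60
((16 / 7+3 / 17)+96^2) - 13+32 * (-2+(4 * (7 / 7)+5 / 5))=1106874 / 119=9301.46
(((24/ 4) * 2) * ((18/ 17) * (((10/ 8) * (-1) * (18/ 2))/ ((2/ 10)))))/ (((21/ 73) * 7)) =-354.92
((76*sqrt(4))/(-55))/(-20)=38/275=0.14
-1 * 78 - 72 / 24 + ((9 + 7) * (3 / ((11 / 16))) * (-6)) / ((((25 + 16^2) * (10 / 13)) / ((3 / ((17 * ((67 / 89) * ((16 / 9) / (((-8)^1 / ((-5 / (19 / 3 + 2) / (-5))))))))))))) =-225193689 / 3520649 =-63.96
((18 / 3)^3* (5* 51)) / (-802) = -27540 / 401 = -68.68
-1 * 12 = -12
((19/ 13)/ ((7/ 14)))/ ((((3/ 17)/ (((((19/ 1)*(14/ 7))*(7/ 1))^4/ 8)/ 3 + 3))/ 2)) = 808535474692/ 117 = 6910559612.75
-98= -98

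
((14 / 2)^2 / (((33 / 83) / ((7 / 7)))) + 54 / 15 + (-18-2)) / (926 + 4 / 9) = 52887 / 458590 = 0.12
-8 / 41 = -0.20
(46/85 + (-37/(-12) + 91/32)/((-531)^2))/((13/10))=1245188141/2991042288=0.42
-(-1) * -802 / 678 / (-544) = 401 / 184416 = 0.00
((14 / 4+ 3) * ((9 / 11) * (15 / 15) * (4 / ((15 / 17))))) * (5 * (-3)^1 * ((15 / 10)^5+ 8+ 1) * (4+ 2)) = -3168477 / 88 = -36005.42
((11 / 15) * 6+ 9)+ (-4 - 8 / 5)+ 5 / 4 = 181 / 20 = 9.05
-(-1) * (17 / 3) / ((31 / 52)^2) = 45968 / 2883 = 15.94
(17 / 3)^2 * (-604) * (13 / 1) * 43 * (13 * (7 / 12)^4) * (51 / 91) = -142242586031 / 15552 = -9146256.82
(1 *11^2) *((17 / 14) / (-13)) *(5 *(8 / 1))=-41140 / 91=-452.09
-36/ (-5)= 36/ 5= 7.20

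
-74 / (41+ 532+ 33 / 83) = -3071 / 23796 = -0.13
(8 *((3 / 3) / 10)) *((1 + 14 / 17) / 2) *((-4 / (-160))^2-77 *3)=-11457569 / 68000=-168.49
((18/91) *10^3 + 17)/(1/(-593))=-11591371/91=-127377.70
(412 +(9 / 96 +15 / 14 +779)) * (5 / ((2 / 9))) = 12017025 / 448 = 26823.72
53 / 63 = 0.84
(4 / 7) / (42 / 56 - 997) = -16 / 27895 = -0.00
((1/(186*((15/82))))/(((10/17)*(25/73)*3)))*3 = 50881/348750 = 0.15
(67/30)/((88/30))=67/88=0.76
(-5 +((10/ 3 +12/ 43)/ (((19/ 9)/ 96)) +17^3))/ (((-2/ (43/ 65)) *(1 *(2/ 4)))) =-4144044/ 1235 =-3355.50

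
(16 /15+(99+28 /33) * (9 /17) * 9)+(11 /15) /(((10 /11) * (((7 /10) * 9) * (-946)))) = 7246394149 /15197490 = 476.82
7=7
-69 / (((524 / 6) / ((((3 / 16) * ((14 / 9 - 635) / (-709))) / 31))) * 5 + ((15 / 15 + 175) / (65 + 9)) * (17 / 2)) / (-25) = 4851551 / 142078486900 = 0.00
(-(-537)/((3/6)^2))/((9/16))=11456/3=3818.67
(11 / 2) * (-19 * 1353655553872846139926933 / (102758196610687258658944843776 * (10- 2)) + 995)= 8997507412317765608752367276297563 / 1644131145770996138543117500416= 5472.50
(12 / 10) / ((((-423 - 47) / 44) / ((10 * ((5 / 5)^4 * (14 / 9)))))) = -1232 / 705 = -1.75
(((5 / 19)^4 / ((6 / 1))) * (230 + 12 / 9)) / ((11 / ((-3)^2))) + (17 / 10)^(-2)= 0.50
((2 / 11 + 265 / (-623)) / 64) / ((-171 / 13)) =21697 / 74999232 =0.00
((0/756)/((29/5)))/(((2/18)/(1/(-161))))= 0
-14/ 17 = -0.82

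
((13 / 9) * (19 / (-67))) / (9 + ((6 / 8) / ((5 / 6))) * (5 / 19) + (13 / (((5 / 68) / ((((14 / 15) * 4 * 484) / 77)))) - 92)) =-234650 / 2329290309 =-0.00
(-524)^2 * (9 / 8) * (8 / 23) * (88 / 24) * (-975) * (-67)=591910347600 / 23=25735232504.35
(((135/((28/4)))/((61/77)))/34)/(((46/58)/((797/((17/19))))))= 652133295/810934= 804.18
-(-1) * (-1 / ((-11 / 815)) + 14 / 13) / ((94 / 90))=483705 / 6721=71.97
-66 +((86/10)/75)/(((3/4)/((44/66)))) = -222406/3375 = -65.90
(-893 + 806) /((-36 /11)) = 319 /12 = 26.58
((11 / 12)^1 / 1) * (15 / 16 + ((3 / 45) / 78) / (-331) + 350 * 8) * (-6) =-95455277687 / 6196320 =-15405.16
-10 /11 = -0.91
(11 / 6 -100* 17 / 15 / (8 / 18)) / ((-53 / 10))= 7595 / 159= 47.77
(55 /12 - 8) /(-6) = 0.57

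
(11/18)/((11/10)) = 5/9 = 0.56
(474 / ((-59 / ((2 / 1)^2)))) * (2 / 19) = -3792 / 1121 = -3.38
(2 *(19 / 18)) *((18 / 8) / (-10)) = -19 / 40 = -0.48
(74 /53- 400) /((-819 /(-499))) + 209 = -69991 /2067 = -33.86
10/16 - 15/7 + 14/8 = 13/56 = 0.23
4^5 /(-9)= -1024 /9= -113.78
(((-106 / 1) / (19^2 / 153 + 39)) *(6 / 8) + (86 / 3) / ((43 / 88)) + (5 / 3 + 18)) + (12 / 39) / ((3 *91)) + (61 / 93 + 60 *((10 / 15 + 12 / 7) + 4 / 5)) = 17764732191 / 66304784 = 267.93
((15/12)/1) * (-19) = -95/4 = -23.75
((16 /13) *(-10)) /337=-0.04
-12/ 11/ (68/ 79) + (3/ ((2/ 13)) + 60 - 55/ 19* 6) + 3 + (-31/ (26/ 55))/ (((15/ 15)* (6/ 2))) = 5820538/ 138567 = 42.01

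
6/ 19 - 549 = -10425/ 19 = -548.68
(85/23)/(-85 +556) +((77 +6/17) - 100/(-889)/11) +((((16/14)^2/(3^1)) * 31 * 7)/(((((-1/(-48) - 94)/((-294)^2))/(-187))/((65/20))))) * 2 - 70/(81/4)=1782075341376916108196/16872729715611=105618674.12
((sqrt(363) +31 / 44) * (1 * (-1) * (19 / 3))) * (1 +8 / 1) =-627 * sqrt(3)- 1767 / 44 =-1126.15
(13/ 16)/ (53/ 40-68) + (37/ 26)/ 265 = -0.01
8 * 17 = 136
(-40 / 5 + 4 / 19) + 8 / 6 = -368 / 57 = -6.46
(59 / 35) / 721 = 59 / 25235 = 0.00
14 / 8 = 7 / 4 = 1.75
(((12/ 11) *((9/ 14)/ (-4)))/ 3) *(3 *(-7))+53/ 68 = 1501/ 748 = 2.01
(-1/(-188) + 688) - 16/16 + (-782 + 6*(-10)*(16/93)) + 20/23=-14000587/134044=-104.45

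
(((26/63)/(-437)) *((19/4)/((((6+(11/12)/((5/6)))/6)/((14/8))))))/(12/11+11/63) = -15015/2864282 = -0.01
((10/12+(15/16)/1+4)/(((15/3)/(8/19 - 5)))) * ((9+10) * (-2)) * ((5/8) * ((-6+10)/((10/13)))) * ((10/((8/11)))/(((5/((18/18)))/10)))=1148719/64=17948.73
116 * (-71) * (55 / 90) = -45298 / 9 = -5033.11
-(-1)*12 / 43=12 / 43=0.28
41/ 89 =0.46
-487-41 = -528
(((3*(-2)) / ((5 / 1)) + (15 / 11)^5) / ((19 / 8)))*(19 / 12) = 1887046 / 805255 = 2.34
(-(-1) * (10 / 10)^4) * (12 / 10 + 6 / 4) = 27 / 10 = 2.70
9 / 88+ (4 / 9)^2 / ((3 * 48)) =0.10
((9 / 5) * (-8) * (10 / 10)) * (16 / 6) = -192 / 5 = -38.40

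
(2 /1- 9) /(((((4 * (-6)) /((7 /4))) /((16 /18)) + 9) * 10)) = 49 /450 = 0.11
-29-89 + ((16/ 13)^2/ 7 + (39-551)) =-745034/ 1183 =-629.78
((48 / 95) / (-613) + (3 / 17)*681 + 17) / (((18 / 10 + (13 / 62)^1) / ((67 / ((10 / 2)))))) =564126509416 / 616766885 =914.65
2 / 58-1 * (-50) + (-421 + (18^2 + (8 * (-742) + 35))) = -172491 / 29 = -5947.97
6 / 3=2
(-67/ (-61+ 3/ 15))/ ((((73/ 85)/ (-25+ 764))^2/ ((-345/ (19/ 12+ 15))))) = -1368081231913125/ 80595796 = -16974597.93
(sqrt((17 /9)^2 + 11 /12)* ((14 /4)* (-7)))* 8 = -98* sqrt(1453) /9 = -415.07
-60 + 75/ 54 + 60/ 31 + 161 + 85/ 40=237595/ 2232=106.45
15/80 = 0.19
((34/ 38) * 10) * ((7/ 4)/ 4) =595/ 152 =3.91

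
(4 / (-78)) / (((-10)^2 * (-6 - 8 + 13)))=0.00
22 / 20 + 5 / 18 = 62 / 45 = 1.38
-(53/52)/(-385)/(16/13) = 53/24640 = 0.00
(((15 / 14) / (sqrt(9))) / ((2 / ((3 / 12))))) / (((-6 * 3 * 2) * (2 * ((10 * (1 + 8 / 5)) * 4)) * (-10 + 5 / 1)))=1 / 838656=0.00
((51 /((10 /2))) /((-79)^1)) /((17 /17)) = -51 /395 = -0.13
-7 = -7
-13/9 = -1.44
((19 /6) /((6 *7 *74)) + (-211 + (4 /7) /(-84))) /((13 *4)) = -27543851 /6787872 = -4.06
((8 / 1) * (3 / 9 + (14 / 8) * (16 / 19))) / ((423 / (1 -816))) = -671560 / 24111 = -27.85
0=0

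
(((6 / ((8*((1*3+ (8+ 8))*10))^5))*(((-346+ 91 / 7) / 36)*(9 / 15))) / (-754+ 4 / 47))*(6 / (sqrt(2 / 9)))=140859*sqrt(2) / 2875001797541888000000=0.00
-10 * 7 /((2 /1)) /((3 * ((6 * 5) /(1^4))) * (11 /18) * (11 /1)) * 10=-70 /121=-0.58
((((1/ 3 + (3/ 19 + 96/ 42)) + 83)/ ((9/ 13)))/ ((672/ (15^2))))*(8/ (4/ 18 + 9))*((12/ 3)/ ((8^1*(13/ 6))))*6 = 7700625/ 154546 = 49.83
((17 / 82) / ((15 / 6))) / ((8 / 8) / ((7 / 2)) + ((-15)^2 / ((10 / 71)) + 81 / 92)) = 10948 / 211055905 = 0.00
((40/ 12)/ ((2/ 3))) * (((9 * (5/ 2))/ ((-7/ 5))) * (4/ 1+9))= -14625/ 14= -1044.64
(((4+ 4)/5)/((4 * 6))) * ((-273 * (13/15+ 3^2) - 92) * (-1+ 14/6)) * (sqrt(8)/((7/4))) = -445696 * sqrt(2)/1575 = -400.20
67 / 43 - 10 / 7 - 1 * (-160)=48199 / 301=160.13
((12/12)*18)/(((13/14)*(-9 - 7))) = -63/52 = -1.21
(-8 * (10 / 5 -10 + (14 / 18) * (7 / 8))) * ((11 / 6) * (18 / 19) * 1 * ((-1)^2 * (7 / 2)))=40579 / 114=355.96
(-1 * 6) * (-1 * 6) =36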